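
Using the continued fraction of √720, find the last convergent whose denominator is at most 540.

8667/323

√720 = [26; 1, 4, 1, 52, …] (period length 4).
Convergents:
  p_0/q_0 = 26/1
  p_1/q_1 = 27/1
  p_2/q_2 = 134/5
  p_3/q_3 = 161/6
  p_4/q_4 = 8506/317
  p_5/q_5 = 8667/323
  p_6/q_6 = 43174/1609
q_5 = 323 ≤ 540 < 1609 = q_6, so the answer is 8667/323.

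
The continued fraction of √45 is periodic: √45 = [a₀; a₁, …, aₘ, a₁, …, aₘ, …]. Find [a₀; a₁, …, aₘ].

a₀ = ⌊√45⌋ = 6.
With m₀=0, d₀=1 and mₖ₊₁ = dₖaₖ − mₖ, dₖ₊₁ = (n − mₖ₊₁²)/dₖ, aₖ₊₁ = ⌊(a₀+mₖ₊₁)/dₖ₊₁⌋:
  k=1: m=6, d=9, a=1
  k=2: m=3, d=4, a=2
  k=3: m=5, d=5, a=2
  k=4: m=5, d=4, a=2
  k=5: m=3, d=9, a=1
  k=6: m=6, d=1, a=12
d=1 and a=2a₀=12 at k=6, so the next step gives (m, d) = (6, 9) again — its k=1 value — and the period has length 6.

[6; 1, 2, 2, 2, 1, 12]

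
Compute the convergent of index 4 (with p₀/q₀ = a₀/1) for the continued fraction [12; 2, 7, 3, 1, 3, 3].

773/62

Using pₖ = aₖpₖ₋₁ + pₖ₋₂, qₖ = aₖqₖ₋₁ + qₖ₋₂ (with p₋₁=1, p₋₂=0, q₋₁=0, q₋₂=1):
  k=0: a=12, p=12, q=1
  k=1: a=2, p=25, q=2
  k=2: a=7, p=187, q=15
  k=3: a=3, p=586, q=47
  k=4: a=1, p=773, q=62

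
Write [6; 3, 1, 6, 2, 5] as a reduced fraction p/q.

Fold from the inside: start with 5/1.
  2 + 1/5 = 11/5
  6 + 5/11 = 71/11
  1 + 11/71 = 82/71
  3 + 71/82 = 317/82
  6 + 82/317 = 1984/317

1984/317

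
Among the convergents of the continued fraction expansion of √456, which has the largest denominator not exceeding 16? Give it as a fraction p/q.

√456 = [21; 2, 1, 4, 1, 2, 42, …] (period length 6).
Convergents:
  p_0/q_0 = 21/1
  p_1/q_1 = 43/2
  p_2/q_2 = 64/3
  p_3/q_3 = 299/14
  p_4/q_4 = 363/17
q_3 = 14 ≤ 16 < 17 = q_4, so the answer is 299/14.

299/14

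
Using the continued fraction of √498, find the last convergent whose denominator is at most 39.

424/19

√498 = [22; 3, 6, 22, 6, 3, 44, …] (period length 6).
Convergents:
  p_0/q_0 = 22/1
  p_1/q_1 = 67/3
  p_2/q_2 = 424/19
  p_3/q_3 = 9395/421
q_2 = 19 ≤ 39 < 421 = q_3, so the answer is 424/19.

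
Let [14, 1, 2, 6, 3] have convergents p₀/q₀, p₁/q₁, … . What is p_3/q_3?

279/19

Using pₖ = aₖpₖ₋₁ + pₖ₋₂, qₖ = aₖqₖ₋₁ + qₖ₋₂ (with p₋₁=1, p₋₂=0, q₋₁=0, q₋₂=1):
  k=0: a=14, p=14, q=1
  k=1: a=1, p=15, q=1
  k=2: a=2, p=44, q=3
  k=3: a=6, p=279, q=19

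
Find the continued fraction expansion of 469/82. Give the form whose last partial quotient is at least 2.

[5; 1, 2, 1, 1, 3, 3]

469 = 5·82 + 59
82 = 1·59 + 23
59 = 2·23 + 13
23 = 1·13 + 10
13 = 1·10 + 3
10 = 3·3 + 1
3 = 3·1 + 0  (stop)
So 469/82 = [5; 1, 2, 1, 1, 3, 3].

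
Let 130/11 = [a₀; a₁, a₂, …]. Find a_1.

1

130 = 11·11 + 9   →  a_0 = 11
11 = 1·9 + 2   →  a_1 = 1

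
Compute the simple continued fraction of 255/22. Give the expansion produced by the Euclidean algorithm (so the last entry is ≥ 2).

[11; 1, 1, 2, 4]

255 = 11×22 + 13
22 = 1×13 + 9
13 = 1×9 + 4
9 = 2×4 + 1
4 = 4×1 + 0  (stop)
So 255/22 = [11; 1, 1, 2, 4].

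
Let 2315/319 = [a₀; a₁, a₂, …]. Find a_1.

3

2315 = 7·319 + 82   →  a_0 = 7
319 = 3·82 + 73   →  a_1 = 3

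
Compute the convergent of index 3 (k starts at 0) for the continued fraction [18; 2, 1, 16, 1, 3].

Using pₖ = aₖpₖ₋₁ + pₖ₋₂, qₖ = aₖqₖ₋₁ + qₖ₋₂ (with p₋₁=1, p₋₂=0, q₋₁=0, q₋₂=1):
  k=0: a=18, p=18, q=1
  k=1: a=2, p=37, q=2
  k=2: a=1, p=55, q=3
  k=3: a=16, p=917, q=50

917/50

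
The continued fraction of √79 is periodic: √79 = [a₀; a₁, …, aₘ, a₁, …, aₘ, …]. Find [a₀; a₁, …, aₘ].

[8; 1, 7, 1, 16]

a₀ = ⌊√79⌋ = 8.
With m₀=0, d₀=1 and mₖ₊₁ = dₖaₖ − mₖ, dₖ₊₁ = (n − mₖ₊₁²)/dₖ, aₖ₊₁ = ⌊(a₀+mₖ₊₁)/dₖ₊₁⌋:
  k=1: m=8, d=15, a=1
  k=2: m=7, d=2, a=7
  k=3: m=7, d=15, a=1
  k=4: m=8, d=1, a=16
d=1 and a=2a₀=16 at k=4, so the next step gives (m, d) = (8, 15) again — its k=1 value — and the period has length 4.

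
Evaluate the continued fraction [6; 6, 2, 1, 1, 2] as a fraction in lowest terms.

Fold from the inside: start with 2/1.
  1 + 1/2 = 3/2
  1 + 2/3 = 5/3
  2 + 3/5 = 13/5
  6 + 5/13 = 83/13
  6 + 13/83 = 511/83

511/83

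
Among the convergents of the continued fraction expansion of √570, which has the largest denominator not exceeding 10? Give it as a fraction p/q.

√570 = [23; 1, 6, 1, 46, …] (period length 4).
Convergents:
  p_0/q_0 = 23/1
  p_1/q_1 = 24/1
  p_2/q_2 = 167/7
  p_3/q_3 = 191/8
  p_4/q_4 = 8953/375
q_3 = 8 ≤ 10 < 375 = q_4, so the answer is 191/8.

191/8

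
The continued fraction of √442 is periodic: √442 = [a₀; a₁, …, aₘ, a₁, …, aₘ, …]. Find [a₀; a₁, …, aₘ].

a₀ = ⌊√442⌋ = 21.

[21; 42]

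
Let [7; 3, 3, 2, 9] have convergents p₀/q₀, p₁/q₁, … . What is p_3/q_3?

Using pₖ = aₖpₖ₋₁ + pₖ₋₂, qₖ = aₖqₖ₋₁ + qₖ₋₂ (with p₋₁=1, p₋₂=0, q₋₁=0, q₋₂=1):
  k=0: a=7, p=7, q=1
  k=1: a=3, p=22, q=3
  k=2: a=3, p=73, q=10
  k=3: a=2, p=168, q=23

168/23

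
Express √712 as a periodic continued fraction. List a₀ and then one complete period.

a₀ = ⌊√712⌋ = 26.
With m₀=0, d₀=1 and mₖ₊₁ = dₖaₖ − mₖ, dₖ₊₁ = (n − mₖ₊₁²)/dₖ, aₖ₊₁ = ⌊(a₀+mₖ₊₁)/dₖ₊₁⌋:
  k=1: m=26, d=36, a=1
  k=2: m=10, d=17, a=2
  k=3: m=24, d=8, a=6
  k=4: m=24, d=17, a=2
  k=5: m=10, d=36, a=1
  k=6: m=26, d=1, a=52
d=1 and a=2a₀=52 at k=6, so the next step gives (m, d) = (26, 36) again — its k=1 value — and the period has length 6.

[26; 1, 2, 6, 2, 1, 52]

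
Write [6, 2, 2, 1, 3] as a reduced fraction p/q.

167/26

Fold from the inside: start with 3/1.
  1 + 1/3 = 4/3
  2 + 3/4 = 11/4
  2 + 4/11 = 26/11
  6 + 11/26 = 167/26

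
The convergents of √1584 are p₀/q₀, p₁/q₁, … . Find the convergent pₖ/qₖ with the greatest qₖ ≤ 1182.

√1584 = [39; 1, 3, 1, 78, …] (period length 4).
Convergents:
  p_0/q_0 = 39/1
  p_1/q_1 = 40/1
  p_2/q_2 = 159/4
  p_3/q_3 = 199/5
  p_4/q_4 = 15681/394
  p_5/q_5 = 15880/399
  p_6/q_6 = 63321/1591
q_5 = 399 ≤ 1182 < 1591 = q_6, so the answer is 15880/399.

15880/399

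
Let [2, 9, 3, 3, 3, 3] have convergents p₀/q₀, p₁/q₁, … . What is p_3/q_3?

Using pₖ = aₖpₖ₋₁ + pₖ₋₂, qₖ = aₖqₖ₋₁ + qₖ₋₂ (with p₋₁=1, p₋₂=0, q₋₁=0, q₋₂=1):
  k=0: a=2, p=2, q=1
  k=1: a=9, p=19, q=9
  k=2: a=3, p=59, q=28
  k=3: a=3, p=196, q=93

196/93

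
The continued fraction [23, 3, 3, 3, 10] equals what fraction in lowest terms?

7923/340

Fold from the inside: start with 10/1.
  3 + 1/10 = 31/10
  3 + 10/31 = 103/31
  3 + 31/103 = 340/103
  23 + 103/340 = 7923/340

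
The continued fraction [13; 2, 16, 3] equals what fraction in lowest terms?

Fold from the inside: start with 3/1.
  16 + 1/3 = 49/3
  2 + 3/49 = 101/49
  13 + 49/101 = 1362/101

1362/101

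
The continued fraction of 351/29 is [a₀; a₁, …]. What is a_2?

351 = 12·29 + 3   →  a_0 = 12
29 = 9·3 + 2   →  a_1 = 9
3 = 1·2 + 1   →  a_2 = 1

1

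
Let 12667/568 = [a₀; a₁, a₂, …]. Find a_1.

12667 = 22·568 + 171   →  a_0 = 22
568 = 3·171 + 55   →  a_1 = 3

3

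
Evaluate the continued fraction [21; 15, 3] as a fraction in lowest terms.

Using pₖ = aₖpₖ₋₁ + pₖ₋₂ and qₖ = aₖqₖ₋₁ + qₖ₋₂:
  k=0: a=21, p=21, q=1
  k=1: a=15, p=316, q=15
  k=2: a=3, p=969, q=46

969/46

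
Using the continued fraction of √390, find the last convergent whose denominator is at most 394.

√390 = [19; 1, 2, 1, 38, …] (period length 4).
Convergents:
  p_0/q_0 = 19/1
  p_1/q_1 = 20/1
  p_2/q_2 = 59/3
  p_3/q_3 = 79/4
  p_4/q_4 = 3061/155
  p_5/q_5 = 3140/159
  p_6/q_6 = 9341/473
q_5 = 159 ≤ 394 < 473 = q_6, so the answer is 3140/159.

3140/159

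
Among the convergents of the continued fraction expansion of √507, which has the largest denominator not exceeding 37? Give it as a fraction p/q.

√507 = [22; 1, 1, 14, 1, 1, 44, …] (period length 6).
Convergents:
  p_0/q_0 = 22/1
  p_1/q_1 = 23/1
  p_2/q_2 = 45/2
  p_3/q_3 = 653/29
  p_4/q_4 = 698/31
  p_5/q_5 = 1351/60
q_4 = 31 ≤ 37 < 60 = q_5, so the answer is 698/31.

698/31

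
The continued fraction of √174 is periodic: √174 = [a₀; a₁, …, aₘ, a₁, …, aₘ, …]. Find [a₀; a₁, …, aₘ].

[13; 5, 4, 5, 26]

a₀ = ⌊√174⌋ = 13.
With m₀=0, d₀=1 and mₖ₊₁ = dₖaₖ − mₖ, dₖ₊₁ = (n − mₖ₊₁²)/dₖ, aₖ₊₁ = ⌊(a₀+mₖ₊₁)/dₖ₊₁⌋:
  k=1: m=13, d=5, a=5
  k=2: m=12, d=6, a=4
  k=3: m=12, d=5, a=5
  k=4: m=13, d=1, a=26
d=1 and a=2a₀=26 at k=4, so the next step gives (m, d) = (13, 5) again — its k=1 value — and the period has length 4.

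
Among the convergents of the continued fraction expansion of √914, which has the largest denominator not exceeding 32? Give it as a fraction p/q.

√914 = [30; 4, 3, 3, 4, 60, …] (period length 5).
Convergents:
  p_0/q_0 = 30/1
  p_1/q_1 = 121/4
  p_2/q_2 = 393/13
  p_3/q_3 = 1300/43
q_2 = 13 ≤ 32 < 43 = q_3, so the answer is 393/13.

393/13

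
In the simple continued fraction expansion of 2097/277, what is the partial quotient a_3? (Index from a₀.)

2097 = 7·277 + 158   →  a_0 = 7
277 = 1·158 + 119   →  a_1 = 1
158 = 1·119 + 39   →  a_2 = 1
119 = 3·39 + 2   →  a_3 = 3

3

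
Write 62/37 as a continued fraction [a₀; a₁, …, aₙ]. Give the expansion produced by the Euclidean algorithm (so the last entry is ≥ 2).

[1; 1, 2, 12]

62 = 1*37 + 25
37 = 1*25 + 12
25 = 2*12 + 1
12 = 12*1 + 0  (stop)
So 62/37 = [1; 1, 2, 12].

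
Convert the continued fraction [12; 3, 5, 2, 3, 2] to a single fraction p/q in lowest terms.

Fold from the inside: start with 2/1.
  3 + 1/2 = 7/2
  2 + 2/7 = 16/7
  5 + 7/16 = 87/16
  3 + 16/87 = 277/87
  12 + 87/277 = 3411/277

3411/277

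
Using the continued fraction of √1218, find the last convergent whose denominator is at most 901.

24395/699

√1218 = [34; 1, 8, 1, 68, …] (period length 4).
Convergents:
  p_0/q_0 = 34/1
  p_1/q_1 = 35/1
  p_2/q_2 = 314/9
  p_3/q_3 = 349/10
  p_4/q_4 = 24046/689
  p_5/q_5 = 24395/699
  p_6/q_6 = 219206/6281
q_5 = 699 ≤ 901 < 6281 = q_6, so the answer is 24395/699.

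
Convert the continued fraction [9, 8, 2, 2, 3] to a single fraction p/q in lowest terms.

Using pₖ = aₖpₖ₋₁ + pₖ₋₂ and qₖ = aₖqₖ₋₁ + qₖ₋₂:
  k=0: a=9, p=9, q=1
  k=1: a=8, p=73, q=8
  k=2: a=2, p=155, q=17
  k=3: a=2, p=383, q=42
  k=4: a=3, p=1304, q=143

1304/143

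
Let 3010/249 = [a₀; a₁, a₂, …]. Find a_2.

3

3010 = 12·249 + 22   →  a_0 = 12
249 = 11·22 + 7   →  a_1 = 11
22 = 3·7 + 1   →  a_2 = 3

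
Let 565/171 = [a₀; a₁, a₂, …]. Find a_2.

3

565 = 3·171 + 52   →  a_0 = 3
171 = 3·52 + 15   →  a_1 = 3
52 = 3·15 + 7   →  a_2 = 3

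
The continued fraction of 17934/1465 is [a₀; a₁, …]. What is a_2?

7

17934 = 12·1465 + 354   →  a_0 = 12
1465 = 4·354 + 49   →  a_1 = 4
354 = 7·49 + 11   →  a_2 = 7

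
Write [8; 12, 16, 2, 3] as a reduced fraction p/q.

11211/1387

Fold from the inside: start with 3/1.
  2 + 1/3 = 7/3
  16 + 3/7 = 115/7
  12 + 7/115 = 1387/115
  8 + 115/1387 = 11211/1387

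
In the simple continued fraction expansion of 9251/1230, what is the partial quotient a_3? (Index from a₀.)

11

9251 = 7·1230 + 641   →  a_0 = 7
1230 = 1·641 + 589   →  a_1 = 1
641 = 1·589 + 52   →  a_2 = 1
589 = 11·52 + 17   →  a_3 = 11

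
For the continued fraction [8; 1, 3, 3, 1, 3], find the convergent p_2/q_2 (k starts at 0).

Using pₖ = aₖpₖ₋₁ + pₖ₋₂, qₖ = aₖqₖ₋₁ + qₖ₋₂ (with p₋₁=1, p₋₂=0, q₋₁=0, q₋₂=1):
  k=0: a=8, p=8, q=1
  k=1: a=1, p=9, q=1
  k=2: a=3, p=35, q=4

35/4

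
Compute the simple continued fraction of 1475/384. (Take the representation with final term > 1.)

[3; 1, 5, 3, 2, 1, 1, 3]

1475 = 3×384 + 323
384 = 1×323 + 61
323 = 5×61 + 18
61 = 3×18 + 7
18 = 2×7 + 4
7 = 1×4 + 3
4 = 1×3 + 1
3 = 3×1 + 0  (stop)
So 1475/384 = [3; 1, 5, 3, 2, 1, 1, 3].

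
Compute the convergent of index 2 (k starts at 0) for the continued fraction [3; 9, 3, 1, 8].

Using pₖ = aₖpₖ₋₁ + pₖ₋₂, qₖ = aₖqₖ₋₁ + qₖ₋₂ (with p₋₁=1, p₋₂=0, q₋₁=0, q₋₂=1):
  k=0: a=3, p=3, q=1
  k=1: a=9, p=28, q=9
  k=2: a=3, p=87, q=28

87/28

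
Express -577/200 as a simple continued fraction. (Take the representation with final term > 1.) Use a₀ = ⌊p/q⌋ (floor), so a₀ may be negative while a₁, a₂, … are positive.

-577 = -3*200 + 23
200 = 8*23 + 16
23 = 1*16 + 7
16 = 2*7 + 2
7 = 3*2 + 1
2 = 2*1 + 0  (stop)
So -577/200 = [-3; 8, 1, 2, 3, 2].

[-3; 8, 1, 2, 3, 2]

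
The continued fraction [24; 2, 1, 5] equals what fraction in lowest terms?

Using pₖ = aₖpₖ₋₁ + pₖ₋₂ and qₖ = aₖqₖ₋₁ + qₖ₋₂:
  k=0: a=24, p=24, q=1
  k=1: a=2, p=49, q=2
  k=2: a=1, p=73, q=3
  k=3: a=5, p=414, q=17

414/17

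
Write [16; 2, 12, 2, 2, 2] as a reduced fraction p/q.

Fold from the inside: start with 2/1.
  2 + 1/2 = 5/2
  2 + 2/5 = 12/5
  12 + 5/12 = 149/12
  2 + 12/149 = 310/149
  16 + 149/310 = 5109/310

5109/310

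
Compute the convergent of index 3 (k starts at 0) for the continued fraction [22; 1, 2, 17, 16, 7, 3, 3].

1179/52

Using pₖ = aₖpₖ₋₁ + pₖ₋₂, qₖ = aₖqₖ₋₁ + qₖ₋₂ (with p₋₁=1, p₋₂=0, q₋₁=0, q₋₂=1):
  k=0: a=22, p=22, q=1
  k=1: a=1, p=23, q=1
  k=2: a=2, p=68, q=3
  k=3: a=17, p=1179, q=52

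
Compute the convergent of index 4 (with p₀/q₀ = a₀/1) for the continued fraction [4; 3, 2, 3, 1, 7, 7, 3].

133/31

Using pₖ = aₖpₖ₋₁ + pₖ₋₂, qₖ = aₖqₖ₋₁ + qₖ₋₂ (with p₋₁=1, p₋₂=0, q₋₁=0, q₋₂=1):
  k=0: a=4, p=4, q=1
  k=1: a=3, p=13, q=3
  k=2: a=2, p=30, q=7
  k=3: a=3, p=103, q=24
  k=4: a=1, p=133, q=31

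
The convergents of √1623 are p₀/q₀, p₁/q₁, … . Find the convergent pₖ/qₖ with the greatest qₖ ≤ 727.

15188/377

√1623 = [40; 3, 2, 26, 2, 3, 80, …] (period length 6).
Convergents:
  p_0/q_0 = 40/1
  p_1/q_1 = 121/3
  p_2/q_2 = 282/7
  p_3/q_3 = 7453/185
  p_4/q_4 = 15188/377
  p_5/q_5 = 53017/1316
q_4 = 377 ≤ 727 < 1316 = q_5, so the answer is 15188/377.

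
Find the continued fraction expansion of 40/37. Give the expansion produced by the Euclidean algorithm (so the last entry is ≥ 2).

[1; 12, 3]

40 = 1·37 + 3
37 = 12·3 + 1
3 = 3·1 + 0  (stop)
So 40/37 = [1; 12, 3].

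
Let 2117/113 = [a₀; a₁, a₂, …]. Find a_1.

1

2117 = 18·113 + 83   →  a_0 = 18
113 = 1·83 + 30   →  a_1 = 1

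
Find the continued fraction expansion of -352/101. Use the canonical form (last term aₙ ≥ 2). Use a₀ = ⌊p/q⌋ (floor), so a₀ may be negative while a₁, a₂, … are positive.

[-4; 1, 1, 16, 3]

-352 = -4*101 + 52
101 = 1*52 + 49
52 = 1*49 + 3
49 = 16*3 + 1
3 = 3*1 + 0  (stop)
So -352/101 = [-4; 1, 1, 16, 3].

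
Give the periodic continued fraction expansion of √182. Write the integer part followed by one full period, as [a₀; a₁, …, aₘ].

[13; 2, 26]

a₀ = ⌊√182⌋ = 13.
With m₀=0, d₀=1 and mₖ₊₁ = dₖaₖ − mₖ, dₖ₊₁ = (n − mₖ₊₁²)/dₖ, aₖ₊₁ = ⌊(a₀+mₖ₊₁)/dₖ₊₁⌋:
  k=1: m=13, d=13, a=2
  k=2: m=13, d=1, a=26
d=1 and a=2a₀=26 at k=2, so the next step gives (m, d) = (13, 13) again — its k=1 value — and the period has length 2.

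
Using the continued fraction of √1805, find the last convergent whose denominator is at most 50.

1402/33

√1805 = [42; 2, 16, 2, 84, …] (period length 4).
Convergents:
  p_0/q_0 = 42/1
  p_1/q_1 = 85/2
  p_2/q_2 = 1402/33
  p_3/q_3 = 2889/68
q_2 = 33 ≤ 50 < 68 = q_3, so the answer is 1402/33.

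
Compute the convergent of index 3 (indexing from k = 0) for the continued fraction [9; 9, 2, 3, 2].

601/66

Using pₖ = aₖpₖ₋₁ + pₖ₋₂, qₖ = aₖqₖ₋₁ + qₖ₋₂ (with p₋₁=1, p₋₂=0, q₋₁=0, q₋₂=1):
  k=0: a=9, p=9, q=1
  k=1: a=9, p=82, q=9
  k=2: a=2, p=173, q=19
  k=3: a=3, p=601, q=66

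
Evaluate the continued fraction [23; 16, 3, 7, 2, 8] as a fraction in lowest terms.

149783/6495

Fold from the inside: start with 8/1.
  2 + 1/8 = 17/8
  7 + 8/17 = 127/17
  3 + 17/127 = 398/127
  16 + 127/398 = 6495/398
  23 + 398/6495 = 149783/6495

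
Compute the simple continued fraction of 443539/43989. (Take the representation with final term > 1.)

[10; 12, 18, 6, 2, 15]

443539 = 10*43989 + 3649
43989 = 12*3649 + 201
3649 = 18*201 + 31
201 = 6*31 + 15
31 = 2*15 + 1
15 = 15*1 + 0  (stop)
So 443539/43989 = [10; 12, 18, 6, 2, 15].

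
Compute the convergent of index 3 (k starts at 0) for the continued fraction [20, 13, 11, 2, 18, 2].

Using pₖ = aₖpₖ₋₁ + pₖ₋₂, qₖ = aₖqₖ₋₁ + qₖ₋₂ (with p₋₁=1, p₋₂=0, q₋₁=0, q₋₂=1):
  k=0: a=20, p=20, q=1
  k=1: a=13, p=261, q=13
  k=2: a=11, p=2891, q=144
  k=3: a=2, p=6043, q=301

6043/301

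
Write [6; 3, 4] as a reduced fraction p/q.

Using pₖ = aₖpₖ₋₁ + pₖ₋₂ and qₖ = aₖqₖ₋₁ + qₖ₋₂:
  k=0: a=6, p=6, q=1
  k=1: a=3, p=19, q=3
  k=2: a=4, p=82, q=13

82/13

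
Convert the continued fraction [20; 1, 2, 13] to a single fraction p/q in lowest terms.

827/40

Fold from the inside: start with 13/1.
  2 + 1/13 = 27/13
  1 + 13/27 = 40/27
  20 + 27/40 = 827/40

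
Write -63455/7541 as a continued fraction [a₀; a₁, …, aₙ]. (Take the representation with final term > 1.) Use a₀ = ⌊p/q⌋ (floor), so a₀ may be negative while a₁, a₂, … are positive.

-63455 = -9*7541 + 4414
7541 = 1*4414 + 3127
4414 = 1*3127 + 1287
3127 = 2*1287 + 553
1287 = 2*553 + 181
553 = 3*181 + 10
181 = 18*10 + 1
10 = 10*1 + 0  (stop)
So -63455/7541 = [-9; 1, 1, 2, 2, 3, 18, 10].

[-9; 1, 1, 2, 2, 3, 18, 10]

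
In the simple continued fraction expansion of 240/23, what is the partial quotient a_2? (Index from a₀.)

240 = 10·23 + 10   →  a_0 = 10
23 = 2·10 + 3   →  a_1 = 2
10 = 3·3 + 1   →  a_2 = 3

3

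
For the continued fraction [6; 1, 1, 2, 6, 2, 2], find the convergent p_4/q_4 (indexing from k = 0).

Using pₖ = aₖpₖ₋₁ + pₖ₋₂, qₖ = aₖqₖ₋₁ + qₖ₋₂ (with p₋₁=1, p₋₂=0, q₋₁=0, q₋₂=1):
  k=0: a=6, p=6, q=1
  k=1: a=1, p=7, q=1
  k=2: a=1, p=13, q=2
  k=3: a=2, p=33, q=5
  k=4: a=6, p=211, q=32

211/32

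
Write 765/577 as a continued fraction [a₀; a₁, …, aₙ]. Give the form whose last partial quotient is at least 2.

[1; 3, 14, 2, 6]

765 = 1·577 + 188
577 = 3·188 + 13
188 = 14·13 + 6
13 = 2·6 + 1
6 = 6·1 + 0  (stop)
So 765/577 = [1; 3, 14, 2, 6].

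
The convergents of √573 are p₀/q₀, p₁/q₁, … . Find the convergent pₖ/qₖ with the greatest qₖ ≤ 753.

17977/751

√573 = [23; 1, 14, 1, 46, …] (period length 4).
Convergents:
  p_0/q_0 = 23/1
  p_1/q_1 = 24/1
  p_2/q_2 = 359/15
  p_3/q_3 = 383/16
  p_4/q_4 = 17977/751
  p_5/q_5 = 18360/767
q_4 = 751 ≤ 753 < 767 = q_5, so the answer is 17977/751.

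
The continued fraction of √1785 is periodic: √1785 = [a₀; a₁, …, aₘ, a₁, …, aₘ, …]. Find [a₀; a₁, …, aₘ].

a₀ = ⌊√1785⌋ = 42.
With m₀=0, d₀=1 and mₖ₊₁ = dₖaₖ − mₖ, dₖ₊₁ = (n − mₖ₊₁²)/dₖ, aₖ₊₁ = ⌊(a₀+mₖ₊₁)/dₖ₊₁⌋:
  k=1: m=42, d=21, a=4
  k=2: m=42, d=1, a=84
d=1 and a=2a₀=84 at k=2, so the next step gives (m, d) = (42, 21) again — its k=1 value — and the period has length 2.

[42; 4, 84]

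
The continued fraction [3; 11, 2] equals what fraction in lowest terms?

Fold from the inside: start with 2/1.
  11 + 1/2 = 23/2
  3 + 2/23 = 71/23

71/23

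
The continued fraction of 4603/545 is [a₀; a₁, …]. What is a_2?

4603 = 8·545 + 243   →  a_0 = 8
545 = 2·243 + 59   →  a_1 = 2
243 = 4·59 + 7   →  a_2 = 4

4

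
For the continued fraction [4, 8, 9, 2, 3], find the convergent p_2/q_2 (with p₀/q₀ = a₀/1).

301/73

Using pₖ = aₖpₖ₋₁ + pₖ₋₂, qₖ = aₖqₖ₋₁ + qₖ₋₂ (with p₋₁=1, p₋₂=0, q₋₁=0, q₋₂=1):
  k=0: a=4, p=4, q=1
  k=1: a=8, p=33, q=8
  k=2: a=9, p=301, q=73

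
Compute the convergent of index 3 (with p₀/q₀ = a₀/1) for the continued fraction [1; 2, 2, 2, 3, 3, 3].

17/12

Using pₖ = aₖpₖ₋₁ + pₖ₋₂, qₖ = aₖqₖ₋₁ + qₖ₋₂ (with p₋₁=1, p₋₂=0, q₋₁=0, q₋₂=1):
  k=0: a=1, p=1, q=1
  k=1: a=2, p=3, q=2
  k=2: a=2, p=7, q=5
  k=3: a=2, p=17, q=12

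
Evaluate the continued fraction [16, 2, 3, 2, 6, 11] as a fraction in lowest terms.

Fold from the inside: start with 11/1.
  6 + 1/11 = 67/11
  2 + 11/67 = 145/67
  3 + 67/145 = 502/145
  2 + 145/502 = 1149/502
  16 + 502/1149 = 18886/1149

18886/1149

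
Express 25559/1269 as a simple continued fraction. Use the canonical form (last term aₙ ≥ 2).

25559 = 20·1269 + 179
1269 = 7·179 + 16
179 = 11·16 + 3
16 = 5·3 + 1
3 = 3·1 + 0  (stop)
So 25559/1269 = [20; 7, 11, 5, 3].

[20; 7, 11, 5, 3]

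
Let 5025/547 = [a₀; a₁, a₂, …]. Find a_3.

5025 = 9·547 + 102   →  a_0 = 9
547 = 5·102 + 37   →  a_1 = 5
102 = 2·37 + 28   →  a_2 = 2
37 = 1·28 + 9   →  a_3 = 1

1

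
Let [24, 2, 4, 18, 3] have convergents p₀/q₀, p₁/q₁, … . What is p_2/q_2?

220/9

Using pₖ = aₖpₖ₋₁ + pₖ₋₂, qₖ = aₖqₖ₋₁ + qₖ₋₂ (with p₋₁=1, p₋₂=0, q₋₁=0, q₋₂=1):
  k=0: a=24, p=24, q=1
  k=1: a=2, p=49, q=2
  k=2: a=4, p=220, q=9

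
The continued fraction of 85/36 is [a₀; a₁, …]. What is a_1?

2

85 = 2·36 + 13   →  a_0 = 2
36 = 2·13 + 10   →  a_1 = 2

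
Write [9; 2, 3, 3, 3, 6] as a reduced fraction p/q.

Using pₖ = aₖpₖ₋₁ + pₖ₋₂ and qₖ = aₖqₖ₋₁ + qₖ₋₂:
  k=0: a=9, p=9, q=1
  k=1: a=2, p=19, q=2
  k=2: a=3, p=66, q=7
  k=3: a=3, p=217, q=23
  k=4: a=3, p=717, q=76
  k=5: a=6, p=4519, q=479

4519/479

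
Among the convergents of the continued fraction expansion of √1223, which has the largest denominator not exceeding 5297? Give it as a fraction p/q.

85645/2449

√1223 = [34; 1, 33, 1, 68, …] (period length 4).
Convergents:
  p_0/q_0 = 34/1
  p_1/q_1 = 35/1
  p_2/q_2 = 1189/34
  p_3/q_3 = 1224/35
  p_4/q_4 = 84421/2414
  p_5/q_5 = 85645/2449
  p_6/q_6 = 2910706/83231
q_5 = 2449 ≤ 5297 < 83231 = q_6, so the answer is 85645/2449.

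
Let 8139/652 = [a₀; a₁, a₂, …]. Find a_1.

2

8139 = 12·652 + 315   →  a_0 = 12
652 = 2·315 + 22   →  a_1 = 2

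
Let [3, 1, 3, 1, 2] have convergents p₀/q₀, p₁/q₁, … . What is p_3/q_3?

19/5

Using pₖ = aₖpₖ₋₁ + pₖ₋₂, qₖ = aₖqₖ₋₁ + qₖ₋₂ (with p₋₁=1, p₋₂=0, q₋₁=0, q₋₂=1):
  k=0: a=3, p=3, q=1
  k=1: a=1, p=4, q=1
  k=2: a=3, p=15, q=4
  k=3: a=1, p=19, q=5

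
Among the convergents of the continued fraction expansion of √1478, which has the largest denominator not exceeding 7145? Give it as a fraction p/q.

√1478 = [38; 2, 4, 38, 4, 2, 76, …] (period length 6).
Convergents:
  p_0/q_0 = 38/1
  p_1/q_1 = 77/2
  p_2/q_2 = 346/9
  p_3/q_3 = 13225/344
  p_4/q_4 = 53246/1385
  p_5/q_5 = 119717/3114
  p_6/q_6 = 9151738/238049
q_5 = 3114 ≤ 7145 < 238049 = q_6, so the answer is 119717/3114.

119717/3114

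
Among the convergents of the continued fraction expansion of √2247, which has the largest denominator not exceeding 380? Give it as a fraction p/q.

7537/159

√2247 = [47; 2, 2, 15, 2, 2, 94, …] (period length 6).
Convergents:
  p_0/q_0 = 47/1
  p_1/q_1 = 95/2
  p_2/q_2 = 237/5
  p_3/q_3 = 3650/77
  p_4/q_4 = 7537/159
  p_5/q_5 = 18724/395
q_4 = 159 ≤ 380 < 395 = q_5, so the answer is 7537/159.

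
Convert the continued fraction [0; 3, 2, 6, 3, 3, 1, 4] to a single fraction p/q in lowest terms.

844/2923

Fold from the inside: start with 4/1.
  1 + 1/4 = 5/4
  3 + 4/5 = 19/5
  3 + 5/19 = 62/19
  6 + 19/62 = 391/62
  2 + 62/391 = 844/391
  3 + 391/844 = 2923/844
  0 + 844/2923 = 844/2923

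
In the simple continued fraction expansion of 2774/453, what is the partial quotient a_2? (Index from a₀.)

2774 = 6·453 + 56   →  a_0 = 6
453 = 8·56 + 5   →  a_1 = 8
56 = 11·5 + 1   →  a_2 = 11

11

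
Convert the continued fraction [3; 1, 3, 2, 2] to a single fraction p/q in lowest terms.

83/22

Fold from the inside: start with 2/1.
  2 + 1/2 = 5/2
  3 + 2/5 = 17/5
  1 + 5/17 = 22/17
  3 + 17/22 = 83/22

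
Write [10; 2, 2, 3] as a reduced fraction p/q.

Using pₖ = aₖpₖ₋₁ + pₖ₋₂ and qₖ = aₖqₖ₋₁ + qₖ₋₂:
  k=0: a=10, p=10, q=1
  k=1: a=2, p=21, q=2
  k=2: a=2, p=52, q=5
  k=3: a=3, p=177, q=17

177/17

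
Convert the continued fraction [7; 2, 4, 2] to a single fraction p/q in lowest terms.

Fold from the inside: start with 2/1.
  4 + 1/2 = 9/2
  2 + 2/9 = 20/9
  7 + 9/20 = 149/20

149/20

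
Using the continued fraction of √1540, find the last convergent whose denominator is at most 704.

√1540 = [39; 4, 8, 2, 8, 4, 78, …] (period length 6).
Convergents:
  p_0/q_0 = 39/1
  p_1/q_1 = 157/4
  p_2/q_2 = 1295/33
  p_3/q_3 = 2747/70
  p_4/q_4 = 23271/593
  p_5/q_5 = 95831/2442
q_4 = 593 ≤ 704 < 2442 = q_5, so the answer is 23271/593.

23271/593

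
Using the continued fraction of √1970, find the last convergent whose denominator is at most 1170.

50998/1149

√1970 = [44; 2, 1, 1, 2, 88, …] (period length 5).
Convergents:
  p_0/q_0 = 44/1
  p_1/q_1 = 89/2
  p_2/q_2 = 133/3
  p_3/q_3 = 222/5
  p_4/q_4 = 577/13
  p_5/q_5 = 50998/1149
  p_6/q_6 = 102573/2311
q_5 = 1149 ≤ 1170 < 2311 = q_6, so the answer is 50998/1149.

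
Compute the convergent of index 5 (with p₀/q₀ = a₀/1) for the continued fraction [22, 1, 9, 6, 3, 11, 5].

Using pₖ = aₖpₖ₋₁ + pₖ₋₂, qₖ = aₖqₖ₋₁ + qₖ₋₂ (with p₋₁=1, p₋₂=0, q₋₁=0, q₋₂=1):
  k=0: a=22, p=22, q=1
  k=1: a=1, p=23, q=1
  k=2: a=9, p=229, q=10
  k=3: a=6, p=1397, q=61
  k=4: a=3, p=4420, q=193
  k=5: a=11, p=50017, q=2184

50017/2184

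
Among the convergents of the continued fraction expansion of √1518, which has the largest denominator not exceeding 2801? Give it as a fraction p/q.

78975/2027

√1518 = [38; 1, 24, 1, 76, …] (period length 4).
Convergents:
  p_0/q_0 = 38/1
  p_1/q_1 = 39/1
  p_2/q_2 = 974/25
  p_3/q_3 = 1013/26
  p_4/q_4 = 77962/2001
  p_5/q_5 = 78975/2027
  p_6/q_6 = 1973362/50649
q_5 = 2027 ≤ 2801 < 50649 = q_6, so the answer is 78975/2027.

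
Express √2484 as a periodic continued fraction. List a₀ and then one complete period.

[49; 1, 5, 4, 5, 1, 98]

a₀ = ⌊√2484⌋ = 49.
With m₀=0, d₀=1 and mₖ₊₁ = dₖaₖ − mₖ, dₖ₊₁ = (n − mₖ₊₁²)/dₖ, aₖ₊₁ = ⌊(a₀+mₖ₊₁)/dₖ₊₁⌋:
  k=1: m=49, d=83, a=1
  k=2: m=34, d=16, a=5
  k=3: m=46, d=23, a=4
  k=4: m=46, d=16, a=5
  k=5: m=34, d=83, a=1
  k=6: m=49, d=1, a=98
d=1 and a=2a₀=98 at k=6, so the next step gives (m, d) = (49, 83) again — its k=1 value — and the period has length 6.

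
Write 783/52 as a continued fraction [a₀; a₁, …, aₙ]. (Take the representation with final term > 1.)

[15; 17, 3]

783 = 15×52 + 3
52 = 17×3 + 1
3 = 3×1 + 0  (stop)
So 783/52 = [15; 17, 3].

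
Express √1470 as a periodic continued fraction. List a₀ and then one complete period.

[38; 2, 1, 14, 1, 2, 76]

a₀ = ⌊√1470⌋ = 38.
With m₀=0, d₀=1 and mₖ₊₁ = dₖaₖ − mₖ, dₖ₊₁ = (n − mₖ₊₁²)/dₖ, aₖ₊₁ = ⌊(a₀+mₖ₊₁)/dₖ₊₁⌋:
  k=1: m=38, d=26, a=2
  k=2: m=14, d=49, a=1
  k=3: m=35, d=5, a=14
  k=4: m=35, d=49, a=1
  k=5: m=14, d=26, a=2
  k=6: m=38, d=1, a=76
d=1 and a=2a₀=76 at k=6, so the next step gives (m, d) = (38, 26) again — its k=1 value — and the period has length 6.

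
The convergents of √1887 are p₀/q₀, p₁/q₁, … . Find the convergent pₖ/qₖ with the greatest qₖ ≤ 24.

695/16

√1887 = [43; 2, 3, 1, 1, 1, 3, 2, 86, …] (period length 8).
Convergents:
  p_0/q_0 = 43/1
  p_1/q_1 = 87/2
  p_2/q_2 = 304/7
  p_3/q_3 = 391/9
  p_4/q_4 = 695/16
  p_5/q_5 = 1086/25
q_4 = 16 ≤ 24 < 25 = q_5, so the answer is 695/16.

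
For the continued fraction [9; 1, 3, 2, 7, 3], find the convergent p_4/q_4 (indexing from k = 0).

655/67

Using pₖ = aₖpₖ₋₁ + pₖ₋₂, qₖ = aₖqₖ₋₁ + qₖ₋₂ (with p₋₁=1, p₋₂=0, q₋₁=0, q₋₂=1):
  k=0: a=9, p=9, q=1
  k=1: a=1, p=10, q=1
  k=2: a=3, p=39, q=4
  k=3: a=2, p=88, q=9
  k=4: a=7, p=655, q=67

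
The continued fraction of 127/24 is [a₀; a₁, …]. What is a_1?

127 = 5·24 + 7   →  a_0 = 5
24 = 3·7 + 3   →  a_1 = 3

3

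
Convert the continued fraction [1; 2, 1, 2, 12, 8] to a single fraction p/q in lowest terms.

1099/800

Fold from the inside: start with 8/1.
  12 + 1/8 = 97/8
  2 + 8/97 = 202/97
  1 + 97/202 = 299/202
  2 + 202/299 = 800/299
  1 + 299/800 = 1099/800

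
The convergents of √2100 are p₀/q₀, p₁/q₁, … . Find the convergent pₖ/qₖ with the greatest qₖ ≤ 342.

√2100 = [45; 1, 4, 1, 2, 1, 4, 1, 90, …] (period length 8).
Convergents:
  p_0/q_0 = 45/1
  p_1/q_1 = 46/1
  p_2/q_2 = 229/5
  p_3/q_3 = 275/6
  p_4/q_4 = 779/17
  p_5/q_5 = 1054/23
  p_6/q_6 = 4995/109
  p_7/q_7 = 6049/132
  p_8/q_8 = 549405/11989
q_7 = 132 ≤ 342 < 11989 = q_8, so the answer is 6049/132.

6049/132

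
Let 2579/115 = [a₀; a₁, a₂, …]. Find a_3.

2579 = 22·115 + 49   →  a_0 = 22
115 = 2·49 + 17   →  a_1 = 2
49 = 2·17 + 15   →  a_2 = 2
17 = 1·15 + 2   →  a_3 = 1

1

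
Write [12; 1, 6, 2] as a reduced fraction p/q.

193/15

Using pₖ = aₖpₖ₋₁ + pₖ₋₂ and qₖ = aₖqₖ₋₁ + qₖ₋₂:
  k=0: a=12, p=12, q=1
  k=1: a=1, p=13, q=1
  k=2: a=6, p=90, q=7
  k=3: a=2, p=193, q=15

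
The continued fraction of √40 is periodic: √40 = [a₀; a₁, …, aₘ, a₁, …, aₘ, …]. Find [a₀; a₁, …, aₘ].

[6; 3, 12]

a₀ = ⌊√40⌋ = 6.
With m₀=0, d₀=1 and mₖ₊₁ = dₖaₖ − mₖ, dₖ₊₁ = (n − mₖ₊₁²)/dₖ, aₖ₊₁ = ⌊(a₀+mₖ₊₁)/dₖ₊₁⌋:
  k=1: m=6, d=4, a=3
  k=2: m=6, d=1, a=12
d=1 and a=2a₀=12 at k=2, so the next step gives (m, d) = (6, 4) again — its k=1 value — and the period has length 2.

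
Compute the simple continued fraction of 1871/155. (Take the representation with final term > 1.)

1871 = 12·155 + 11
155 = 14·11 + 1
11 = 11·1 + 0  (stop)
So 1871/155 = [12; 14, 11].

[12; 14, 11]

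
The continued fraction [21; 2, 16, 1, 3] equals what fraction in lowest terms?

2965/138

Using pₖ = aₖpₖ₋₁ + pₖ₋₂ and qₖ = aₖqₖ₋₁ + qₖ₋₂:
  k=0: a=21, p=21, q=1
  k=1: a=2, p=43, q=2
  k=2: a=16, p=709, q=33
  k=3: a=1, p=752, q=35
  k=4: a=3, p=2965, q=138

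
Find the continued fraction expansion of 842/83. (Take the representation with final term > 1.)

[10; 6, 1, 11]

842 = 10·83 + 12
83 = 6·12 + 11
12 = 1·11 + 1
11 = 11·1 + 0  (stop)
So 842/83 = [10; 6, 1, 11].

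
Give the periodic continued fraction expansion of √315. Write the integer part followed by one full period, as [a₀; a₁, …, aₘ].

[17; 1, 2, 1, 34]

a₀ = ⌊√315⌋ = 17.
With m₀=0, d₀=1 and mₖ₊₁ = dₖaₖ − mₖ, dₖ₊₁ = (n − mₖ₊₁²)/dₖ, aₖ₊₁ = ⌊(a₀+mₖ₊₁)/dₖ₊₁⌋:
  k=1: m=17, d=26, a=1
  k=2: m=9, d=9, a=2
  k=3: m=9, d=26, a=1
  k=4: m=17, d=1, a=34
d=1 and a=2a₀=34 at k=4, so the next step gives (m, d) = (17, 26) again — its k=1 value — and the period has length 4.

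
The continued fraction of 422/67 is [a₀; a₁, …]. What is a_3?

422 = 6·67 + 20   →  a_0 = 6
67 = 3·20 + 7   →  a_1 = 3
20 = 2·7 + 6   →  a_2 = 2
7 = 1·6 + 1   →  a_3 = 1

1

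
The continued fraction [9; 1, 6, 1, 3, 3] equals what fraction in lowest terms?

Fold from the inside: start with 3/1.
  3 + 1/3 = 10/3
  1 + 3/10 = 13/10
  6 + 10/13 = 88/13
  1 + 13/88 = 101/88
  9 + 88/101 = 997/101

997/101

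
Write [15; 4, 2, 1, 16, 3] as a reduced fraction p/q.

10113/664

Using pₖ = aₖpₖ₋₁ + pₖ₋₂ and qₖ = aₖqₖ₋₁ + qₖ₋₂:
  k=0: a=15, p=15, q=1
  k=1: a=4, p=61, q=4
  k=2: a=2, p=137, q=9
  k=3: a=1, p=198, q=13
  k=4: a=16, p=3305, q=217
  k=5: a=3, p=10113, q=664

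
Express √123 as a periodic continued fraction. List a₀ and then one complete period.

[11; 11, 22]

a₀ = ⌊√123⌋ = 11.
With m₀=0, d₀=1 and mₖ₊₁ = dₖaₖ − mₖ, dₖ₊₁ = (n − mₖ₊₁²)/dₖ, aₖ₊₁ = ⌊(a₀+mₖ₊₁)/dₖ₊₁⌋:
  k=1: m=11, d=2, a=11
  k=2: m=11, d=1, a=22
d=1 and a=2a₀=22 at k=2, so the next step gives (m, d) = (11, 2) again — its k=1 value — and the period has length 2.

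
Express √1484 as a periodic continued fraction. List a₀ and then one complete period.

[38; 1, 1, 10, 1, 1, 76]

a₀ = ⌊√1484⌋ = 38.
With m₀=0, d₀=1 and mₖ₊₁ = dₖaₖ − mₖ, dₖ₊₁ = (n − mₖ₊₁²)/dₖ, aₖ₊₁ = ⌊(a₀+mₖ₊₁)/dₖ₊₁⌋:
  k=1: m=38, d=40, a=1
  k=2: m=2, d=37, a=1
  k=3: m=35, d=7, a=10
  k=4: m=35, d=37, a=1
  k=5: m=2, d=40, a=1
  k=6: m=38, d=1, a=76
d=1 and a=2a₀=76 at k=6, so the next step gives (m, d) = (38, 40) again — its k=1 value — and the period has length 6.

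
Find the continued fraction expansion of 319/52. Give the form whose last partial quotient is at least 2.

[6; 7, 2, 3]

319 = 6*52 + 7
52 = 7*7 + 3
7 = 2*3 + 1
3 = 3*1 + 0  (stop)
So 319/52 = [6; 7, 2, 3].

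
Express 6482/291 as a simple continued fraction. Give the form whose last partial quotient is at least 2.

[22; 3, 1, 1, 1, 3, 7]

6482 = 22*291 + 80
291 = 3*80 + 51
80 = 1*51 + 29
51 = 1*29 + 22
29 = 1*22 + 7
22 = 3*7 + 1
7 = 7*1 + 0  (stop)
So 6482/291 = [22; 3, 1, 1, 1, 3, 7].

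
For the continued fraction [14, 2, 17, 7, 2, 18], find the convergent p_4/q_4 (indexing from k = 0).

7663/529

Using pₖ = aₖpₖ₋₁ + pₖ₋₂, qₖ = aₖqₖ₋₁ + qₖ₋₂ (with p₋₁=1, p₋₂=0, q₋₁=0, q₋₂=1):
  k=0: a=14, p=14, q=1
  k=1: a=2, p=29, q=2
  k=2: a=17, p=507, q=35
  k=3: a=7, p=3578, q=247
  k=4: a=2, p=7663, q=529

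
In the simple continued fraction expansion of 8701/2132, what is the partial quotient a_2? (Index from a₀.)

3

8701 = 4·2132 + 173   →  a_0 = 4
2132 = 12·173 + 56   →  a_1 = 12
173 = 3·56 + 5   →  a_2 = 3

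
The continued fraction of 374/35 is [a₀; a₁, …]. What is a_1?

1

374 = 10·35 + 24   →  a_0 = 10
35 = 1·24 + 11   →  a_1 = 1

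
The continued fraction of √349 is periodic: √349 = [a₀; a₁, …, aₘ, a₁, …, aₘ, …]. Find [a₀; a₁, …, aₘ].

a₀ = ⌊√349⌋ = 18.
With m₀=0, d₀=1 and mₖ₊₁ = dₖaₖ − mₖ, dₖ₊₁ = (n − mₖ₊₁²)/dₖ, aₖ₊₁ = ⌊(a₀+mₖ₊₁)/dₖ₊₁⌋:
  k=1: m=18, d=25, a=1
  k=2: m=7, d=12, a=2
  k=3: m=17, d=5, a=7
  k=4: m=18, d=5, a=7
  k=5: m=17, d=12, a=2
  k=6: m=7, d=25, a=1
  k=7: m=18, d=1, a=36
d=1 and a=2a₀=36 at k=7, so the next step gives (m, d) = (18, 25) again — its k=1 value — and the period has length 7.

[18; 1, 2, 7, 7, 2, 1, 36]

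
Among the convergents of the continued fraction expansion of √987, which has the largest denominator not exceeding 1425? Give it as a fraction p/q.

√987 = [31; 2, 2, 2, 62, …] (period length 4).
Convergents:
  p_0/q_0 = 31/1
  p_1/q_1 = 63/2
  p_2/q_2 = 157/5
  p_3/q_3 = 377/12
  p_4/q_4 = 23531/749
  p_5/q_5 = 47439/1510
q_4 = 749 ≤ 1425 < 1510 = q_5, so the answer is 23531/749.

23531/749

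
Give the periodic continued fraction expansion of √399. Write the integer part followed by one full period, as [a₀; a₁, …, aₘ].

a₀ = ⌊√399⌋ = 19.

[19; 1, 38]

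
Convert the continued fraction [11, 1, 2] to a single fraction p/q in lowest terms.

Using pₖ = aₖpₖ₋₁ + pₖ₋₂ and qₖ = aₖqₖ₋₁ + qₖ₋₂:
  k=0: a=11, p=11, q=1
  k=1: a=1, p=12, q=1
  k=2: a=2, p=35, q=3

35/3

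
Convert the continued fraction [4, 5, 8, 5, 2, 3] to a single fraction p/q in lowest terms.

Fold from the inside: start with 3/1.
  2 + 1/3 = 7/3
  5 + 3/7 = 38/7
  8 + 7/38 = 311/38
  5 + 38/311 = 1593/311
  4 + 311/1593 = 6683/1593

6683/1593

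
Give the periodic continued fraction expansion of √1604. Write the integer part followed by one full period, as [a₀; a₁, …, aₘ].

[40; 20, 80]

a₀ = ⌊√1604⌋ = 40.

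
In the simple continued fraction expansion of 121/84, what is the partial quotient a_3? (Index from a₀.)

1

121 = 1·84 + 37   →  a_0 = 1
84 = 2·37 + 10   →  a_1 = 2
37 = 3·10 + 7   →  a_2 = 3
10 = 1·7 + 3   →  a_3 = 1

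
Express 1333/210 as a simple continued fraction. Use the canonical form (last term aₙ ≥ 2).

[6; 2, 1, 7, 9]

1333 = 6×210 + 73
210 = 2×73 + 64
73 = 1×64 + 9
64 = 7×9 + 1
9 = 9×1 + 0  (stop)
So 1333/210 = [6; 2, 1, 7, 9].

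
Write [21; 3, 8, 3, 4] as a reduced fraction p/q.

Fold from the inside: start with 4/1.
  3 + 1/4 = 13/4
  8 + 4/13 = 108/13
  3 + 13/108 = 337/108
  21 + 108/337 = 7185/337

7185/337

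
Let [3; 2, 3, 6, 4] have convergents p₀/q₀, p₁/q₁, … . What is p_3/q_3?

Using pₖ = aₖpₖ₋₁ + pₖ₋₂, qₖ = aₖqₖ₋₁ + qₖ₋₂ (with p₋₁=1, p₋₂=0, q₋₁=0, q₋₂=1):
  k=0: a=3, p=3, q=1
  k=1: a=2, p=7, q=2
  k=2: a=3, p=24, q=7
  k=3: a=6, p=151, q=44

151/44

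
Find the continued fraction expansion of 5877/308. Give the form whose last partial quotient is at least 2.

5877 = 19*308 + 25
308 = 12*25 + 8
25 = 3*8 + 1
8 = 8*1 + 0  (stop)
So 5877/308 = [19; 12, 3, 8].

[19; 12, 3, 8]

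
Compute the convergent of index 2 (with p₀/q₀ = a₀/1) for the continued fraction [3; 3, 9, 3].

93/28

Using pₖ = aₖpₖ₋₁ + pₖ₋₂, qₖ = aₖqₖ₋₁ + qₖ₋₂ (with p₋₁=1, p₋₂=0, q₋₁=0, q₋₂=1):
  k=0: a=3, p=3, q=1
  k=1: a=3, p=10, q=3
  k=2: a=9, p=93, q=28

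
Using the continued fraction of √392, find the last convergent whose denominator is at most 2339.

19601/990

√392 = [19; 1, 3, 1, 38, …] (period length 4).
Convergents:
  p_0/q_0 = 19/1
  p_1/q_1 = 20/1
  p_2/q_2 = 79/4
  p_3/q_3 = 99/5
  p_4/q_4 = 3841/194
  p_5/q_5 = 3940/199
  p_6/q_6 = 15661/791
  p_7/q_7 = 19601/990
  p_8/q_8 = 760499/38411
q_7 = 990 ≤ 2339 < 38411 = q_8, so the answer is 19601/990.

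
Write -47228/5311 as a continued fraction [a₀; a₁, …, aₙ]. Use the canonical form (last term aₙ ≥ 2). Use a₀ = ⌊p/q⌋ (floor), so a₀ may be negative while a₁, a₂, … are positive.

[-9; 9, 3, 3, 7, 1, 6]

-47228 = -9*5311 + 571
5311 = 9*571 + 172
571 = 3*172 + 55
172 = 3*55 + 7
55 = 7*7 + 6
7 = 1*6 + 1
6 = 6*1 + 0  (stop)
So -47228/5311 = [-9; 9, 3, 3, 7, 1, 6].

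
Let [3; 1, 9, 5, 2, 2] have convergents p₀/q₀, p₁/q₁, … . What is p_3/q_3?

Using pₖ = aₖpₖ₋₁ + pₖ₋₂, qₖ = aₖqₖ₋₁ + qₖ₋₂ (with p₋₁=1, p₋₂=0, q₋₁=0, q₋₂=1):
  k=0: a=3, p=3, q=1
  k=1: a=1, p=4, q=1
  k=2: a=9, p=39, q=10
  k=3: a=5, p=199, q=51

199/51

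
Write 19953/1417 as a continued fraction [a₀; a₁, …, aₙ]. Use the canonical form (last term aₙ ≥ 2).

19953 = 14·1417 + 115
1417 = 12·115 + 37
115 = 3·37 + 4
37 = 9·4 + 1
4 = 4·1 + 0  (stop)
So 19953/1417 = [14; 12, 3, 9, 4].

[14; 12, 3, 9, 4]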